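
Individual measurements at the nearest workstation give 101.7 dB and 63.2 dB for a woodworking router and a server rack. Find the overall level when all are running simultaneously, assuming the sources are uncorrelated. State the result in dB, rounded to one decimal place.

101.7 dB

Incoherent sources combine by intensity addition: L_total = 10·log₁₀(Σ 10^(L_i/10)).
Σ 10^(L/10) = 10^(101.7/10) + 10^(63.2/10) = 1.479e+10.
L_total = 10·log₁₀(1.479e+10) = 101.70 dB.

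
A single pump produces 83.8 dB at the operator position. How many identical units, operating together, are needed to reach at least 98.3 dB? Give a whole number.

29

The shortfall is 98.3 − 83.8 = 14.5 dB, and N units add 10·log₁₀ N, so need 10·log₁₀ N ≥ 14.5.
N ≥ 10^(14.5/10) = 28.184, so N = 29.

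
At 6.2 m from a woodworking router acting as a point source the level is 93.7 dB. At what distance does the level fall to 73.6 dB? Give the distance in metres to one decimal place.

62.7 m

Point-source spreading drops the level by 20·log₁₀(r₂/r₁); inverting, r₂/r₁ = 10^(ΔL/20).
r₂ = 6.2·10^((93.7−73.6)/20) = 6.2·10^(20.1/20) = 62.72 m.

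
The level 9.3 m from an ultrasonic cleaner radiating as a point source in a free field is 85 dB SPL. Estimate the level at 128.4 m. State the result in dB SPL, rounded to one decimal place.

62.2 dB SPL

Point-source attenuation: ΔL = 20·log₁₀(r₂/r₁) = 20·log₁₀(128.4/9.3) = 22.802 dB.
L₂ = 85 − 20·log₁₀(128.4/9.3) = 85 − 22.802 = 62.20 dB SPL.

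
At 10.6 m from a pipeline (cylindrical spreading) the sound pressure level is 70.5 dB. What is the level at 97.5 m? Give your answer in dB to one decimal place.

Cylindrical spreading from a line source gives a 10·log₁₀(r₂/r₁) drop.
L₂ = 70.5 − 10·log₁₀(97.5/10.6) = 70.5 − 9.637 = 60.86 dB.

60.9 dB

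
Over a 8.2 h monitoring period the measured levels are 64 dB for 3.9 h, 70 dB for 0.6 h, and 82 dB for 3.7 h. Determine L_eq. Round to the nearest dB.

79 dB

L_eq = 10·log₁₀[(1/T)·Σ tᵢ·10^(Lᵢ/10)] with T = 8.2 h.
Σ tᵢ·10^(Lᵢ/10) = 3.9·10^(64/10) + 0.6·10^(70/10) + 3.7·10^(82/10) = 6.022e+08.
L_eq = 10·log₁₀(6.022e+08/8.2) = 78.66 dB.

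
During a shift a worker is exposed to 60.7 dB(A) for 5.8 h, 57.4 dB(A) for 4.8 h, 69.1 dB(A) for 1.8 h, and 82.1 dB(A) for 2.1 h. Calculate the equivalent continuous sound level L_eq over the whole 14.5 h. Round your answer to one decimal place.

74.0 dB(A)

Weight each interval's intensity by its duration and average over T = 14.5 h:
Σ tᵢ·10^(Lᵢ/10) = 5.8·10^(60.7/10) + 4.8·10^(57.4/10) + 1.8·10^(69.1/10) + 2.1·10^(82.1/10) = 3.647e+08.
L_eq = 10·log₁₀(3.647e+08/14.5) = 74.01 dB(A).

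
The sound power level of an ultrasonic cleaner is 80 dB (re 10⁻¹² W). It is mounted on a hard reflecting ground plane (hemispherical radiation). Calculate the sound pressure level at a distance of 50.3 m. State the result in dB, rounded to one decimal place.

Free-field hemispherical radiation: L_p = L_w − 10·log₁₀(2π·r²), r = 50.3 m.
2π·r² = 1.59e+04 m², 10·log₁₀ of that is 42.013 dB.
L_p = 80 − 42.013 = 37.99 dB.

38.0 dB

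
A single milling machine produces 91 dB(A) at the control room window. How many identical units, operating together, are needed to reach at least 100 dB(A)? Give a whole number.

The shortfall is 100 − 91 = 9.0 dB, and N units add 10·log₁₀ N, so need 10·log₁₀ N ≥ 9.0.
N ≥ 10^(9.0/10) = 7.943, so N = 8.

8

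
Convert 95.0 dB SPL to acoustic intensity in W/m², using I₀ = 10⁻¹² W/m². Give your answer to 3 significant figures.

I = I₀·10^(L/10) = 10⁻¹² × 10^(95.0/10) = 10^(-2.500).

0.00316 W/m²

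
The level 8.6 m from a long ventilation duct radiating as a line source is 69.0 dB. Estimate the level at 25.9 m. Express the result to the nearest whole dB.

64 dB

Line-source attenuation: ΔL = 10·log₁₀(r₂/r₁) = 10·log₁₀(25.9/8.6) = 4.788 dB.
L₂ = 69.0 − 10·log₁₀(25.9/8.6) = 69.0 − 4.788 = 64.21 dB.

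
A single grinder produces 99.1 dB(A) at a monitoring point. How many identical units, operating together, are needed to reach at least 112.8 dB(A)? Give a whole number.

24

N identical sources give L₁ + 10·log₁₀ N, so require 10·log₁₀ N ≥ 112.8 − 99.1 = 13.7 dB.
N ≥ 10^(13.7/10) = 23.442, so N = 24.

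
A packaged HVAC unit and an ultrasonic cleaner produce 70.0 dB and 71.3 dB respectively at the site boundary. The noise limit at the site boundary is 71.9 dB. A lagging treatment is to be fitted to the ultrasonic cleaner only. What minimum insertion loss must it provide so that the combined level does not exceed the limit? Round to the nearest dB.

The untreated sources together contribute 10^(70.0/10) = 1.000e+07, i.e. 70.00 dB.
The limit corresponds to 10^(71.9/10) = 1.549e+07; subtracting the fixed part leaves 5.488e+06 for the ultrasonic cleaner, i.e. 67.39 dB.
Required insertion loss = 71.3 − 67.39 = 3.91 dB.

4 dB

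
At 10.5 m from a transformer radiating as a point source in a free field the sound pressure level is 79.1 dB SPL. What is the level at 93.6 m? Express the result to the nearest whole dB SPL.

60 dB SPL

Spherical spreading from a point source gives a 20·log₁₀(r₂/r₁) drop.
L₂ = 79.1 − 20·log₁₀(93.6/10.5) = 79.1 − 19.002 = 60.10 dB SPL.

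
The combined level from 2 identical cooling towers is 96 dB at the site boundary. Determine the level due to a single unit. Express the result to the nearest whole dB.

Dividing the total intensity by 2 lowers the level by 10·log₁₀ 2 = 3.010 dB: L₁ = 96 − 3.010.

93 dB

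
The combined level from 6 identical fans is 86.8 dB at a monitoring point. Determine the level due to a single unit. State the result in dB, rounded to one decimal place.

79.0 dB

6 equal contributions raise the level by 10·log₁₀ 6 = 7.782 dB, so each unit alone gives 86.8 − 7.782.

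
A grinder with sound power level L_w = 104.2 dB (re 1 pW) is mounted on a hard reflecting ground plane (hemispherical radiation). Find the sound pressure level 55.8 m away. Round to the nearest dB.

61 dB

Free-field hemispherical radiation: L_p = L_w − 10·log₁₀(2π·r²), r = 55.8 m.
2π·r² = 1.956e+04 m², 10·log₁₀ of that is 42.914 dB.
L_p = 104.2 − 42.914 = 61.29 dB.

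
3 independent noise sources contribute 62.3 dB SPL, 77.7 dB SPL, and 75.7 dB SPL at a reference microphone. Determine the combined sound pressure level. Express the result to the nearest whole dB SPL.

For uncorrelated sources the intensities add, so convert each level to linear form, sum, and take 10·log₁₀ of the total.
Σ 10^(L/10) = 10^(62.3/10) + 10^(77.7/10) + 10^(75.7/10) = 9.774e+07.
L_total = 10·log₁₀(9.774e+07) = 79.90 dB SPL.

80 dB SPL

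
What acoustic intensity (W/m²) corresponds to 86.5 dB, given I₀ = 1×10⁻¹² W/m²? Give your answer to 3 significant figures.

L = 10·log₁₀(I/I₀) ⇒ I = I₀·10^(L/10) = 10⁻¹² × 10^8.65.

0.000447 W/m²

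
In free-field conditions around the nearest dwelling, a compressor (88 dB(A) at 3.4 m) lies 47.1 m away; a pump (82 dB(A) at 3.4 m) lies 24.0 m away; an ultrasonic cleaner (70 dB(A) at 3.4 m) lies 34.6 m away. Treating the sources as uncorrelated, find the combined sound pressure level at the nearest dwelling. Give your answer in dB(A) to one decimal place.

First find each source's level at the receiver (point-source: −20·log₁₀(r/r_ref)), then combine on an intensity basis.
compressor: 88 − 20·log₁₀(47.1/3.4) = 88 − 22.83 = 65.17 dB(A).
pump: 82 − 20·log₁₀(24.0/3.4) = 82 − 16.97 = 65.03 dB(A).
ultrasonic cleaner: 70 − 20·log₁₀(34.6/3.4) = 70 − 20.15 = 49.85 dB(A).
Σ 10^(L/10) = 6.565e+06 → L_total = 10·log₁₀(6.565e+06) = 68.17 dB(A).

68.2 dB(A)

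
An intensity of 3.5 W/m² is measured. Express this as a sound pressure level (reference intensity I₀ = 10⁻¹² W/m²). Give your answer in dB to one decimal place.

L = 10·log₁₀(I/I₀) = 10·log₁₀(3.5/10⁻¹²) = 10·log₁₀(3.5×10^12).
L = 10·(0.5441 + 12) = 125.44 dB.

125.4 dB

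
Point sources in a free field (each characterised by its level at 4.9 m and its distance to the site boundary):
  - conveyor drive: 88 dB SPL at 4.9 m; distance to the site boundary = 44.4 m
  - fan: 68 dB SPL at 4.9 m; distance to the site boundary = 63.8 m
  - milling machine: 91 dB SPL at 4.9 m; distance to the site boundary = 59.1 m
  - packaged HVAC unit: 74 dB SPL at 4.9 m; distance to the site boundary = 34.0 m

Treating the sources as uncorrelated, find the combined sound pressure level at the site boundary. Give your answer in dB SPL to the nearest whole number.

Propagate each source to the receiver with L = L_ref − 20·log₁₀(r/r_ref), then add intensities.
conveyor drive: 88 − 20·log₁₀(44.4/4.9) = 88 − 19.14 = 68.86 dB SPL.
fan: 68 − 20·log₁₀(63.8/4.9) = 68 − 22.29 = 45.71 dB SPL.
milling machine: 91 − 20·log₁₀(59.1/4.9) = 91 − 21.63 = 69.37 dB SPL.
packaged HVAC unit: 74 − 20·log₁₀(34.0/4.9) = 74 − 16.83 = 57.17 dB SPL.
Σ 10^(L/10) = 1.690e+07 → L_total = 10·log₁₀(1.690e+07) = 72.28 dB SPL.

72 dB SPL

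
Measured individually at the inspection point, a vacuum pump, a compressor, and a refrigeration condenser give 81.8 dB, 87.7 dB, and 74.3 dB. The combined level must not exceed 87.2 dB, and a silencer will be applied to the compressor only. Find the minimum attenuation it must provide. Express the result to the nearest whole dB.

Everything except the compressor sums to 10^(81.8/10) + 10^(74.3/10) = 1.783e+08 in linear terms, 82.51 dB.
The limit corresponds to 10^(87.2/10) = 5.248e+08; subtracting the fixed part leaves 3.465e+08 for the compressor, i.e. 85.40 dB.
So the compressor must be reduced from 87.7 to 85.40 dB: IL = 2.30 dB.

2 dB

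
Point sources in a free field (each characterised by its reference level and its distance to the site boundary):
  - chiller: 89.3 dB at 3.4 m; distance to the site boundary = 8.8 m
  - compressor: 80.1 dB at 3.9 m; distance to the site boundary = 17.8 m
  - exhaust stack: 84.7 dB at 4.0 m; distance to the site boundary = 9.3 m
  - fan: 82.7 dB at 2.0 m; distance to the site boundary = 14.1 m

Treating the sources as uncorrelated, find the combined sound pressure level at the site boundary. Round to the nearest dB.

83 dB

Propagate each source to the receiver with L = L_ref − 20·log₁₀(r/r_ref), then add intensities.
chiller: 89.3 − 20·log₁₀(8.8/3.4) = 89.3 − 8.26 = 81.04 dB.
compressor: 80.1 − 20·log₁₀(17.8/3.9) = 80.1 − 13.19 = 66.91 dB.
exhaust stack: 84.7 − 20·log₁₀(9.3/4.0) = 84.7 − 7.33 = 77.37 dB.
fan: 82.7 − 20·log₁₀(14.1/2.0) = 82.7 − 16.96 = 65.74 dB.
Σ 10^(L/10) = 1.903e+08 → L_total = 10·log₁₀(1.903e+08) = 82.79 dB.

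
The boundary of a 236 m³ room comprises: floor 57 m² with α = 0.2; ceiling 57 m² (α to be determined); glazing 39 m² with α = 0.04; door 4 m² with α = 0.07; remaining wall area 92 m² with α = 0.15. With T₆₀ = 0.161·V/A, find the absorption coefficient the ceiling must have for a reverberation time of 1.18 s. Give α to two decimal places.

From T₆₀ = 0.161·V/A, the target T₆₀ = 1.18 s needs A = 0.161·236/1.18 = 32.20 m².
Absorption from the other surfaces = 57·0.2 + 39·0.04 + 4·0.07 + 92·0.15 = 27.04 m², so the ceiling must supply 5.16 m² over 57 m².
α = 5.16/57 = 0.091.

0.09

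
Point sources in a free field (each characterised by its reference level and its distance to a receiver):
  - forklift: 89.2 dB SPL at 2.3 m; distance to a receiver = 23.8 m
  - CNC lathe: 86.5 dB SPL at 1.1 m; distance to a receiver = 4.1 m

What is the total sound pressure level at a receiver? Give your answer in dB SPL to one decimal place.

76.0 dB SPL

Apply inverse-square spreading to bring every level to the receiver, then sum 10^(L/10).
forklift: 89.2 − 20·log₁₀(23.8/2.3) = 89.2 − 20.30 = 68.90 dB SPL.
CNC lathe: 86.5 − 20·log₁₀(4.1/1.1) = 86.5 − 11.43 = 75.07 dB SPL.
Σ 10^(L/10) = 3.992e+07 → L_total = 10·log₁₀(3.992e+07) = 76.01 dB SPL.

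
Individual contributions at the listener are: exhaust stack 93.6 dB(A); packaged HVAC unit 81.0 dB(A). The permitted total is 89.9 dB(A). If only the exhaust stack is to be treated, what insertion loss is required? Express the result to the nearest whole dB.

Everything except the exhaust stack sums to 10^(81.0/10) = 1.259e+08 in linear terms, 81.00 dB(A).
The limit corresponds to 10^(89.9/10) = 9.772e+08; subtracting the fixed part leaves 8.513e+08 for the exhaust stack, i.e. 89.30 dB(A).
Required insertion loss = 93.6 − 89.30 = 4.30 dB.

4 dB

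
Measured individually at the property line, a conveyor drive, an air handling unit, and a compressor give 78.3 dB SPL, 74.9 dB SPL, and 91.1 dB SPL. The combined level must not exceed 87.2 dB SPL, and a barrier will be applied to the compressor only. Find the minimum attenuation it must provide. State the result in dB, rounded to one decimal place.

Fixed contribution from the other sources: Σ 10^(L/10) = 10^(78.3/10) + 10^(74.9/10) = 9.851e+07 (79.93 dB SPL).
The limit corresponds to 10^(87.2/10) = 5.248e+08; subtracting the fixed part leaves 4.263e+08 for the compressor, i.e. 86.30 dB SPL.
So the compressor must be reduced from 91.1 to 86.30 dB SPL: IL = 4.80 dB.

4.8 dB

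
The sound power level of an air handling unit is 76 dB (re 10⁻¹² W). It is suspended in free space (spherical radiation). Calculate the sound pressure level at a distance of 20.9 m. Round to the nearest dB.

39 dB

L_p = L_w − 10·log₁₀(4π·r²) with r = 20.9 m.
4π·r² = 5489 m², 10·log₁₀ of that is 37.395 dB.
L_p = 76 − 37.395 = 38.60 dB.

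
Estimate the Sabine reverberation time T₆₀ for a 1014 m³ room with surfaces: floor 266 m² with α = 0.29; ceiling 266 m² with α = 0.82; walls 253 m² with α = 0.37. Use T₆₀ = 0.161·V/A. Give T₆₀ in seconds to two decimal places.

A = Σ Sᵢαᵢ = 266·0.29 + 266·0.82 + 253·0.37 = 388.87 m².
T₆₀ = 0.161·V/A = 0.161·1014/388.87 = 0.420 s.

0.42 s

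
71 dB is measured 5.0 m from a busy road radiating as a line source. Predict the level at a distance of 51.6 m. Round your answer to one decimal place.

60.9 dB

Line-source attenuation: ΔL = 10·log₁₀(r₂/r₁) = 10·log₁₀(51.6/5.0) = 10.137 dB.
L₂ = 71 − 10·log₁₀(51.6/5.0) = 71 − 10.137 = 60.86 dB.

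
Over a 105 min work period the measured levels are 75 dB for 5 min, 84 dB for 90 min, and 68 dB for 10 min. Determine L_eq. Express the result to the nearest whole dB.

83 dB

The energy average is taken in the linear domain: L_eq = 10·log₁₀[(Σ tᵢ·10^(Lᵢ/10))/T], T = 105 min.
Σ tᵢ·10^(Lᵢ/10) = 5·10^(75/10) + 90·10^(84/10) + 10·10^(68/10) = 2.283e+10.
L_eq = 10·log₁₀(2.283e+10/105) = 83.37 dB.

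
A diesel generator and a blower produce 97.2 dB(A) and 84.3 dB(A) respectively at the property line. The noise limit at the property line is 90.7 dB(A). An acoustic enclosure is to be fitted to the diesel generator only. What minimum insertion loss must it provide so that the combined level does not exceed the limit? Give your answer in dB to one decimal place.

Fixed contribution from the other source: Σ 10^(L/10) = 10^(84.3/10) = 2.692e+08 (84.30 dB(A)).
The limit corresponds to 10^(90.7/10) = 1.175e+09; subtracting the fixed part leaves 9.057e+08 for the diesel generator, i.e. 89.57 dB(A).
So the diesel generator must be reduced from 97.2 to 89.57 dB(A): IL = 7.63 dB.

7.6 dB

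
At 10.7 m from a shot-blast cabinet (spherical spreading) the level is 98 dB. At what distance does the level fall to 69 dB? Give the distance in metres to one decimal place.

For a point source L₁ − L₂ = 20·log₁₀(r₂/r₁), so r₂ = r₁·10^((L₁−L₂)/20).
r₂ = 10.7·10^((98−69)/20) = 10.7·10^(29.0/20) = 301.57 m.

301.6 m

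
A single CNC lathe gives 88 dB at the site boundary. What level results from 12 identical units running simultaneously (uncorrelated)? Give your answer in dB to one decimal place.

N identical incoherent sources raise the level by 10·log₁₀ N.
L_total = 88 + 10·log₁₀(12) = 88 + 10.792 = 98.79 dB.

98.8 dB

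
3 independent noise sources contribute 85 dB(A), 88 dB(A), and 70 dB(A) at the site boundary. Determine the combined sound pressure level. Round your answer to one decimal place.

89.8 dB(A)

For uncorrelated sources the intensities add, so convert each level to linear form, sum, and take 10·log₁₀ of the total.
Σ 10^(L/10) = 10^(85/10) + 10^(88/10) + 10^(70/10) = 9.572e+08.
L_total = 10·log₁₀(9.572e+08) = 89.81 dB(A).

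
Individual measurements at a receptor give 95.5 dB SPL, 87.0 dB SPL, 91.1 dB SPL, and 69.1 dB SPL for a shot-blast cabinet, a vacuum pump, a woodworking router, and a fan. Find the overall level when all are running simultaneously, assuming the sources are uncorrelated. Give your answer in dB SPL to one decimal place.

For uncorrelated sources the intensities add, so convert each level to linear form, sum, and take 10·log₁₀ of the total.
Σ 10^(L/10) = 10^(95.5/10) + 10^(87.0/10) + 10^(91.1/10) + 10^(69.1/10) = 5.346e+09.
L_total = 10·log₁₀(5.346e+09) = 97.28 dB SPL.

97.3 dB SPL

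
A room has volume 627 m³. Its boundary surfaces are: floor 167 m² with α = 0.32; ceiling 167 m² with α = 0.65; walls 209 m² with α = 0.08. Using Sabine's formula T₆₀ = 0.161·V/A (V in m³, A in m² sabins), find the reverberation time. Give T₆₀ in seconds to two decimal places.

0.56 s

Total absorption A = 167·0.32 + 167·0.65 + 209·0.08 = 178.71 m² sabins.
T₆₀ = 0.161 × 627 / 178.71 = 0.565 s.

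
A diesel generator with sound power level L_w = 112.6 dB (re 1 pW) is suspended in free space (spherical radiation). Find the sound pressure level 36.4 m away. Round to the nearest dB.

Free-field spherical radiation: L_p = L_w − 10·log₁₀(4π·r²), r = 36.4 m.
4π·r² = 1.665e+04 m², 10·log₁₀ of that is 42.214 dB.
L_p = 112.6 − 42.214 = 70.39 dB.

70 dB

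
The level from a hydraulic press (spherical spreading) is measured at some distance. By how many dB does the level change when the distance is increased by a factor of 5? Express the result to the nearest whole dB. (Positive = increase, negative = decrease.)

-14 dB

With spherical spreading the level changes by −20·log₁₀(r₂/r₁).
ΔL = −20·log₁₀(5) = -13.98 dB.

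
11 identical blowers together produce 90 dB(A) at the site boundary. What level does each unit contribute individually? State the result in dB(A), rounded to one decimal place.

79.6 dB(A)

11 equal contributions raise the level by 10·log₁₀ 11 = 10.414 dB, so each unit alone gives 90 − 10.414.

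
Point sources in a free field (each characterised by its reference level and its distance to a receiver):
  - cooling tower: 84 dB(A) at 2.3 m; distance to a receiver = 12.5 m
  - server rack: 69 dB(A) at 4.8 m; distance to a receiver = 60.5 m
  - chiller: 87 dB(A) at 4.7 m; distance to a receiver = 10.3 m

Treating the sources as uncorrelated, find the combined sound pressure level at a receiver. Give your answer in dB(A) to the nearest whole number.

81 dB(A)

Apply inverse-square spreading to bring every level to the receiver, then sum 10^(L/10).
cooling tower: 84 − 20·log₁₀(12.5/2.3) = 84 − 14.70 = 69.30 dB(A).
server rack: 69 − 20·log₁₀(60.5/4.8) = 69 − 22.01 = 46.99 dB(A).
chiller: 87 − 20·log₁₀(10.3/4.7) = 87 − 6.81 = 80.19 dB(A).
Σ 10^(L/10) = 1.129e+08 → L_total = 10·log₁₀(1.129e+08) = 80.53 dB(A).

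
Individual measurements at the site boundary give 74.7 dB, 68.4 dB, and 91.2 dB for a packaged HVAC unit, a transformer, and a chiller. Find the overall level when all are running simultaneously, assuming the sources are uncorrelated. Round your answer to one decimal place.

For uncorrelated sources the intensities add, so convert each level to linear form, sum, and take 10·log₁₀ of the total.
Σ 10^(L/10) = 10^(74.7/10) + 10^(68.4/10) + 10^(91.2/10) = 1.355e+09.
L_total = 10·log₁₀(1.355e+09) = 91.32 dB.

91.3 dB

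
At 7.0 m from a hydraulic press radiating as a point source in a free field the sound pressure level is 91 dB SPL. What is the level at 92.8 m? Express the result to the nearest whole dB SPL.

69 dB SPL

For a point source, L₂ = L₁ − 20·log₁₀(r₂/r₁).
L₂ = 91 − 20·log₁₀(92.8/7.0) = 91 − 22.449 = 68.55 dB SPL.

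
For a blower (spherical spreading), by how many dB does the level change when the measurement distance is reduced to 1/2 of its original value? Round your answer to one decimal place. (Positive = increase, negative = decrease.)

+6.0 dB

A point source loses 6 dB per doubling of distance; generally ΔL = −20·log₁₀(r₂/r₁).
ΔL = −20·log₁₀(0.5) = +6.02 dB.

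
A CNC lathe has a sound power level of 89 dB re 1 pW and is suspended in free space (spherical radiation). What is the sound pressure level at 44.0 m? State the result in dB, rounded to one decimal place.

45.1 dB

The power spreads over a sphere of area 4π·r², so L_p = L_w − 10·log₁₀(4π·r²).
4π·r² = 2.433e+04 m², 10·log₁₀ of that is 43.861 dB.
L_p = 89 − 43.861 = 45.14 dB.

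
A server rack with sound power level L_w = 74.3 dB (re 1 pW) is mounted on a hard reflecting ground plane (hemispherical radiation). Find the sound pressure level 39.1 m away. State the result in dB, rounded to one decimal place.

34.5 dB

Free-field hemispherical radiation: L_p = L_w − 10·log₁₀(2π·r²), r = 39.1 m.
2π·r² = 9606 m², 10·log₁₀ of that is 39.825 dB.
L_p = 74.3 − 39.825 = 34.47 dB.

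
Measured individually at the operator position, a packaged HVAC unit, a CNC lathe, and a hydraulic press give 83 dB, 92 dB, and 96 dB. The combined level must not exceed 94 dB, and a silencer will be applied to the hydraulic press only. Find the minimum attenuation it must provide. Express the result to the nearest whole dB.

Fixed contribution from the other sources: Σ 10^(L/10) = 10^(83/10) + 10^(92/10) = 1.784e+09 (92.51 dB).
The limit corresponds to 10^(94/10) = 2.512e+09; subtracting the fixed part leaves 7.275e+08 for the hydraulic press, i.e. 88.62 dB.
Required insertion loss = 96 − 88.62 = 7.38 dB.

7 dB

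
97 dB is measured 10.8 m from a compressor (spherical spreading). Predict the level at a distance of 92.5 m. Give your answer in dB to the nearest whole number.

78 dB

Spherical spreading from a point source gives a 20·log₁₀(r₂/r₁) drop.
L₂ = 97 − 20·log₁₀(92.5/10.8) = 97 − 18.654 = 78.35 dB.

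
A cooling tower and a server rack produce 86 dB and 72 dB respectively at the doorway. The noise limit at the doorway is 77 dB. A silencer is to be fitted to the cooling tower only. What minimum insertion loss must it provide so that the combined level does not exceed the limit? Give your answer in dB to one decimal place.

10.7 dB

The untreated sources together contribute 10^(72/10) = 1.585e+07, i.e. 72.00 dB.
The limit corresponds to 10^(77/10) = 5.012e+07; subtracting the fixed part leaves 3.427e+07 for the cooling tower, i.e. 75.35 dB.
So the cooling tower must be reduced from 86 to 75.35 dB: IL = 10.65 dB.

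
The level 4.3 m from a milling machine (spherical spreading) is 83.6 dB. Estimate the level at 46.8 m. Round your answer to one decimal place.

Point-source attenuation: ΔL = 20·log₁₀(r₂/r₁) = 20·log₁₀(46.8/4.3) = 20.736 dB.
L₂ = 83.6 − 20·log₁₀(46.8/4.3) = 83.6 − 20.736 = 62.86 dB.

62.9 dB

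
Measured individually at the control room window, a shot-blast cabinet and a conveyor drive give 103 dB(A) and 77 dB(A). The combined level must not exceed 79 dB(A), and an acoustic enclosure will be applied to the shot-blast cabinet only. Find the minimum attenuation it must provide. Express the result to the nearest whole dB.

Everything except the shot-blast cabinet sums to 10^(77/10) = 5.012e+07 in linear terms, 77.00 dB(A).
To meet 79 dB(A) overall, the treated shot-blast cabinet may contribute at most 10^(79/10) − 5.012e+07 = 2.931e+07, i.e. 74.67 dB(A).
So the shot-blast cabinet must be reduced from 103 to 74.67 dB(A): IL = 28.33 dB.

28 dB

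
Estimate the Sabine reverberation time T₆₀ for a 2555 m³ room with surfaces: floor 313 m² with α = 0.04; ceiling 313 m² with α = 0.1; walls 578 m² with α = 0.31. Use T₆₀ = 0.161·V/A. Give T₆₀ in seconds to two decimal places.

1.84 s

Summing Sᵢαᵢ: 313·0.04 + 313·0.1 + 578·0.31 = 223.00 m².
T₆₀ = 0.161 × 2555 / 223.00 = 1.845 s.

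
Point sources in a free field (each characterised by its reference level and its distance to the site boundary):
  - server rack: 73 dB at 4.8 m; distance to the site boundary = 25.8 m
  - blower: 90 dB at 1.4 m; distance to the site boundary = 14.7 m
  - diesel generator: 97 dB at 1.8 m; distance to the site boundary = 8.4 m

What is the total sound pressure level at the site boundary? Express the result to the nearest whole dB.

84 dB

Apply inverse-square spreading to bring every level to the receiver, then sum 10^(L/10).
server rack: 73 − 20·log₁₀(25.8/4.8) = 73 − 14.61 = 58.39 dB.
blower: 90 − 20·log₁₀(14.7/1.4) = 90 − 20.42 = 69.58 dB.
diesel generator: 97 − 20·log₁₀(8.4/1.8) = 97 − 13.38 = 83.62 dB.
Σ 10^(L/10) = 2.399e+08 → L_total = 10·log₁₀(2.399e+08) = 83.80 dB.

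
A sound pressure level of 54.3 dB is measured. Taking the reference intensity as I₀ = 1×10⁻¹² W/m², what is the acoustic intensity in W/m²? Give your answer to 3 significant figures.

L = 10·log₁₀(I/I₀) ⇒ I = I₀·10^(L/10) = 10⁻¹² × 10^5.43.

2.69e-07 W/m²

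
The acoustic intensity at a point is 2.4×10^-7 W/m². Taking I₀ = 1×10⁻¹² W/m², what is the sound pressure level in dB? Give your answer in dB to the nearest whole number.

Dividing by I₀ shifts the exponent by 12: I/I₀ = 2.4×10^5.
L = 10·(0.3802 + 5) = 53.80 dB.

54 dB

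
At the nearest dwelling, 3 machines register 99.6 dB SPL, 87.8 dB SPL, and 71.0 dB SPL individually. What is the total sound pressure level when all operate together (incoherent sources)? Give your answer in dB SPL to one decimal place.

99.9 dB SPL

Incoherent sources combine by intensity addition: L_total = 10·log₁₀(Σ 10^(L_i/10)).
Σ 10^(L/10) = 10^(99.6/10) + 10^(87.8/10) + 10^(71.0/10) = 9.735e+09.
L_total = 10·log₁₀(9.735e+09) = 99.88 dB SPL.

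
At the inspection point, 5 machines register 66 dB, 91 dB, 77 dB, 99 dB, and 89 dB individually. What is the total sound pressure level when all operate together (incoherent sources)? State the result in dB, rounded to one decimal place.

For uncorrelated sources the intensities add, so convert each level to linear form, sum, and take 10·log₁₀ of the total.
Σ 10^(L/10) = 10^(66/10) + 10^(91/10) + 10^(77/10) + 10^(99/10) + 10^(89/10) = 1.005e+10.
L_total = 10·log₁₀(1.005e+10) = 100.02 dB.

100.0 dB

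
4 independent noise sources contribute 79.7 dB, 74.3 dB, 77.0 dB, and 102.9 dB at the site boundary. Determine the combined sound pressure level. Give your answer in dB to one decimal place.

Incoherent sources combine by intensity addition: L_total = 10·log₁₀(Σ 10^(L_i/10)).
Σ 10^(L/10) = 10^(79.7/10) + 10^(74.3/10) + 10^(77.0/10) + 10^(102.9/10) = 1.967e+10.
L_total = 10·log₁₀(1.967e+10) = 102.94 dB.

102.9 dB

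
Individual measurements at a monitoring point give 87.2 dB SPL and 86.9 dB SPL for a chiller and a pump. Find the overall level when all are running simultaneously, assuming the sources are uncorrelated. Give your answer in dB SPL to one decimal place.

90.1 dB SPL

For uncorrelated sources the intensities add, so convert each level to linear form, sum, and take 10·log₁₀ of the total.
Σ 10^(L/10) = 10^(87.2/10) + 10^(86.9/10) = 1.015e+09.
L_total = 10·log₁₀(1.015e+09) = 90.06 dB SPL.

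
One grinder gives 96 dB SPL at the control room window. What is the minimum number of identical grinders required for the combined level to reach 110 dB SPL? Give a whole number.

26

Need L₁ + 10·log₁₀ N ≥ 110, i.e. log₁₀ N ≥ 1.40.
N ≥ 10^(14.0/10) = 25.119, so N = 26.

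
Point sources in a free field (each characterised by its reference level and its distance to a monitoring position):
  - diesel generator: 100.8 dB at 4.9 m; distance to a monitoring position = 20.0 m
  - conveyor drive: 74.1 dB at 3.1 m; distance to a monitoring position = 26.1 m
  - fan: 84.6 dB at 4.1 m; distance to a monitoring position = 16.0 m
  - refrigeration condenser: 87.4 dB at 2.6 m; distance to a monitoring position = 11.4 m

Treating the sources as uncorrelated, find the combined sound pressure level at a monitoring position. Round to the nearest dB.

Apply inverse-square spreading to bring every level to the receiver, then sum 10^(L/10).
diesel generator: 100.8 − 20·log₁₀(20.0/4.9) = 100.8 − 12.22 = 88.58 dB.
conveyor drive: 74.1 − 20·log₁₀(26.1/3.1) = 74.1 − 18.51 = 55.59 dB.
fan: 84.6 − 20·log₁₀(16.0/4.1) = 84.6 − 11.83 = 72.77 dB.
refrigeration condenser: 87.4 − 20·log₁₀(11.4/2.6) = 87.4 − 12.84 = 74.56 dB.
Σ 10^(L/10) = 7.695e+08 → L_total = 10·log₁₀(7.695e+08) = 88.86 dB.

89 dB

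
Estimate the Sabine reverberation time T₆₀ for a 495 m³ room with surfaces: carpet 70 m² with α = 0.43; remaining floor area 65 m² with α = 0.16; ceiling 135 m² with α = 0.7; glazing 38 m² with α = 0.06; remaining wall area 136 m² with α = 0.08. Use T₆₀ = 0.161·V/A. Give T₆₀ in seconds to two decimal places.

0.54 s

Total absorption A = 70·0.43 + 65·0.16 + 135·0.7 + 38·0.06 + 136·0.08 = 148.16 m² sabins.
T₆₀ = 0.161·V/A = 0.161·495/148.16 = 0.538 s.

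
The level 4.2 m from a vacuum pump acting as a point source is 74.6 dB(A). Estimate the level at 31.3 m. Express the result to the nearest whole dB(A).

For a point source, L₂ = L₁ − 20·log₁₀(r₂/r₁).
L₂ = 74.6 − 20·log₁₀(31.3/4.2) = 74.6 − 17.446 = 57.15 dB(A).

57 dB(A)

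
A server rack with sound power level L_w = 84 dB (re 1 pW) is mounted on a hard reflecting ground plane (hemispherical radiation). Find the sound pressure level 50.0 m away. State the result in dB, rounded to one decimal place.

The power spreads over a hemisphere of area 2π·r², so L_p = L_w − 10·log₁₀(2π·r²).
2π·r² = 1.571e+04 m², 10·log₁₀ of that is 41.961 dB.
L_p = 84 − 41.961 = 42.04 dB.

42.0 dB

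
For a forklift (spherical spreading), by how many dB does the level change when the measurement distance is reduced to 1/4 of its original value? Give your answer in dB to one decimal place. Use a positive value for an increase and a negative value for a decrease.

+12.0 dB

Point-source spreading: ΔL = −20·log₁₀(r₂/r₁).
ΔL = −20·log₁₀(0.25) = +12.04 dB.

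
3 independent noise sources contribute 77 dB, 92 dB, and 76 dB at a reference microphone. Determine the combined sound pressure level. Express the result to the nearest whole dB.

92 dB

For uncorrelated sources the intensities add, so convert each level to linear form, sum, and take 10·log₁₀ of the total.
Σ 10^(L/10) = 10^(77/10) + 10^(92/10) + 10^(76/10) = 1.675e+09.
L_total = 10·log₁₀(1.675e+09) = 92.24 dB.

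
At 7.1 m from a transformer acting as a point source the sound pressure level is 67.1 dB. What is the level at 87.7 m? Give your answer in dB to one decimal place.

Spherical spreading from a point source gives a 20·log₁₀(r₂/r₁) drop.
L₂ = 67.1 − 20·log₁₀(87.7/7.1) = 67.1 − 21.835 = 45.27 dB.

45.3 dB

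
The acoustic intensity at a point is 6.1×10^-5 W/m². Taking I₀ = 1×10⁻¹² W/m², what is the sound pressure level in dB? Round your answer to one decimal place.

77.9 dB

Dividing by I₀ shifts the exponent by 12: I/I₀ = 6.1×10^7.
L = 10·(0.7853 + 7) = 77.85 dB.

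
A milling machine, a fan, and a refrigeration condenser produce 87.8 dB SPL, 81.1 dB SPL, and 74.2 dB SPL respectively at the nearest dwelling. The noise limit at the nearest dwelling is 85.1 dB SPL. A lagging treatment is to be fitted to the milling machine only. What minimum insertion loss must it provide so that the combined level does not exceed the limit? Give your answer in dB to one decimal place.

5.5 dB

Everything except the milling machine sums to 10^(81.1/10) + 10^(74.2/10) = 1.551e+08 in linear terms, 81.91 dB SPL.
To meet 85.1 dB SPL overall, the treated milling machine may contribute at most 10^(85.1/10) − 1.551e+08 = 1.685e+08, i.e. 82.27 dB SPL.
So the milling machine must be reduced from 87.8 to 82.27 dB SPL: IL = 5.53 dB.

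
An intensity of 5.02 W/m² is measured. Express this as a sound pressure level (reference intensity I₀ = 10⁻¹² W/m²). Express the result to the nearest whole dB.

127 dB

I/I₀ = 5.02/10⁻¹² = 5.02×10^12, and L = 10·log₁₀(I/I₀).
L = 10·(0.7007 + 12) = 127.01 dB.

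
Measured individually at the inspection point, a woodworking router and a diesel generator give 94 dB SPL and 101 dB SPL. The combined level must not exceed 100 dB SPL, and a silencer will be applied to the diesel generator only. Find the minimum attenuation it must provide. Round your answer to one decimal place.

Everything except the diesel generator sums to 10^(94/10) = 2.512e+09 in linear terms, 94.00 dB SPL.
To meet 100 dB SPL overall, the treated diesel generator may contribute at most 10^(100/10) − 2.512e+09 = 7.488e+09, i.e. 98.74 dB SPL.
So the diesel generator must be reduced from 101 to 98.74 dB SPL: IL = 2.26 dB.

2.3 dB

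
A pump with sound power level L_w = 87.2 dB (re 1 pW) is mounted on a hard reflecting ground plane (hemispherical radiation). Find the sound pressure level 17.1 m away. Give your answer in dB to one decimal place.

L_p = L_w − 10·log₁₀(2π·r²) with r = 17.1 m.
2π·r² = 1837 m², 10·log₁₀ of that is 32.642 dB.
L_p = 87.2 − 32.642 = 54.56 dB.

54.6 dB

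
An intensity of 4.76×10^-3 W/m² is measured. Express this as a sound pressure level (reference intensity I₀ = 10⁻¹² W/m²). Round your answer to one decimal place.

I/I₀ = 4.76×10^-3/10⁻¹² = 4.76×10^9, and L = 10·log₁₀(I/I₀).
L = 10·(0.6776 + 9) = 96.78 dB.

96.8 dB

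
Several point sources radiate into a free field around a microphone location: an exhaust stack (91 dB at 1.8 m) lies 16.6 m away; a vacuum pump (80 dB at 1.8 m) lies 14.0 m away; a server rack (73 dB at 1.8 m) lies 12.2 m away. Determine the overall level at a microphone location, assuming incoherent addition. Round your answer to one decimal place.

72.3 dB

Apply inverse-square spreading to bring every level to the receiver, then sum 10^(L/10).
exhaust stack: 91 − 20·log₁₀(16.6/1.8) = 91 − 19.30 = 71.70 dB.
vacuum pump: 80 − 20·log₁₀(14.0/1.8) = 80 − 17.82 = 62.18 dB.
server rack: 73 − 20·log₁₀(12.2/1.8) = 73 − 16.62 = 56.38 dB.
Σ 10^(L/10) = 1.689e+07 → L_total = 10·log₁₀(1.689e+07) = 72.28 dB.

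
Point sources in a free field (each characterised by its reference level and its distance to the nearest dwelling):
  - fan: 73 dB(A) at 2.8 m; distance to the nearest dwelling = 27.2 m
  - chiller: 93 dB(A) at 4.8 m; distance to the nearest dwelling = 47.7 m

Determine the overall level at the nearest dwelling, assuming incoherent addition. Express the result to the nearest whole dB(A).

First find each source's level at the receiver (point-source: −20·log₁₀(r/r_ref)), then combine on an intensity basis.
fan: 73 − 20·log₁₀(27.2/2.8) = 73 − 19.75 = 53.25 dB(A).
chiller: 93 − 20·log₁₀(47.7/4.8) = 93 − 19.95 = 73.05 dB(A).
Σ 10^(L/10) = 2.042e+07 → L_total = 10·log₁₀(2.042e+07) = 73.10 dB(A).

73 dB(A)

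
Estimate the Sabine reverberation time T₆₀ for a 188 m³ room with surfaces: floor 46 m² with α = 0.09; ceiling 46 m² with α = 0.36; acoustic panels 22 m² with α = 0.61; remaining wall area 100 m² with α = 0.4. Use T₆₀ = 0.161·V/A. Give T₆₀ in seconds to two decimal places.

0.41 s

A = Σ Sᵢαᵢ = 46·0.09 + 46·0.36 + 22·0.61 + 100·0.4 = 74.12 m².
T₆₀ = 0.161·V/A = 0.161·188/74.12 = 0.408 s.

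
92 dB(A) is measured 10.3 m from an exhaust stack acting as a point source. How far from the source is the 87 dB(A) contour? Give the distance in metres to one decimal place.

For a point source L₁ − L₂ = 20·log₁₀(r₂/r₁), so r₂ = r₁·10^((L₁−L₂)/20).
r₂ = 10.3·10^((92−87)/20) = 10.3·10^(5.0/20) = 18.32 m.

18.3 m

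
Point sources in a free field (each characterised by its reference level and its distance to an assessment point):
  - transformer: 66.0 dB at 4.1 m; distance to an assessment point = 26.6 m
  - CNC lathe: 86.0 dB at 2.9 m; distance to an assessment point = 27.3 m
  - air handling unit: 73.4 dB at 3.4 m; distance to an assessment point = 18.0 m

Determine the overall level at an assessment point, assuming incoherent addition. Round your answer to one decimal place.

First find each source's level at the receiver (point-source: −20·log₁₀(r/r_ref)), then combine on an intensity basis.
transformer: 66.0 − 20·log₁₀(26.6/4.1) = 66.0 − 16.24 = 49.76 dB.
CNC lathe: 86.0 − 20·log₁₀(27.3/2.9) = 86.0 − 19.48 = 66.52 dB.
air handling unit: 73.4 − 20·log₁₀(18.0/3.4) = 73.4 − 14.48 = 58.92 dB.
Σ 10^(L/10) = 5.367e+06 → L_total = 10·log₁₀(5.367e+06) = 67.30 dB.

67.3 dB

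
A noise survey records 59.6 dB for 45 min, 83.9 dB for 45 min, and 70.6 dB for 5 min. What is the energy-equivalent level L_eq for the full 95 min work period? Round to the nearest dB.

81 dB

The energy average is taken in the linear domain: L_eq = 10·log₁₀[(Σ tᵢ·10^(Lᵢ/10))/T], T = 95 min.
Σ tᵢ·10^(Lᵢ/10) = 45·10^(59.6/10) + 45·10^(83.9/10) + 5·10^(70.6/10) = 1.114e+10.
L_eq = 10·log₁₀(1.114e+10/95) = 80.69 dB.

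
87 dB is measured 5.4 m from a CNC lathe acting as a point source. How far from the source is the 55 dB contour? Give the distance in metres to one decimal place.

The 32.0 dB drop corresponds to a distance ratio of 10^(32.0/20) for a point source.
r₂ = 5.4·10^((87−55)/20) = 5.4·10^(32.0/20) = 214.98 m.

215.0 m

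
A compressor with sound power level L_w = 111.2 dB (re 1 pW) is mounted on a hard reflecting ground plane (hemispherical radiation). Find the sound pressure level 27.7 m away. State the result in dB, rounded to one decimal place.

74.4 dB

Free-field hemispherical radiation: L_p = L_w − 10·log₁₀(2π·r²), r = 27.7 m.
2π·r² = 4821 m², 10·log₁₀ of that is 36.831 dB.
L_p = 111.2 − 36.831 = 74.37 dB.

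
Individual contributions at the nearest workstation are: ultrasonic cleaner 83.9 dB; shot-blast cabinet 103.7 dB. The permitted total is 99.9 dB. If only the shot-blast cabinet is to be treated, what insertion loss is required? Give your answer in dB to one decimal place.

3.9 dB

Everything except the shot-blast cabinet sums to 10^(83.9/10) = 2.455e+08 in linear terms, 83.90 dB.
To meet 99.9 dB overall, the treated shot-blast cabinet may contribute at most 10^(99.9/10) − 2.455e+08 = 9.527e+09, i.e. 99.79 dB.
Required insertion loss = 103.7 − 99.79 = 3.91 dB.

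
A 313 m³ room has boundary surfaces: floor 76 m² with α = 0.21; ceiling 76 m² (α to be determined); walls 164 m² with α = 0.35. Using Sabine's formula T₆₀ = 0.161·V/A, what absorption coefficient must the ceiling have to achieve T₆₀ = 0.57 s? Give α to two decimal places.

0.20

From T₆₀ = 0.161·V/A, the target T₆₀ = 0.57 s needs A = 0.161·313/0.57 = 88.41 m².
Absorption from the other surfaces = 76·0.21 + 164·0.35 = 73.36 m², so the ceiling must supply 15.05 m² over 76 m².
α = 15.05/76 = 0.198.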